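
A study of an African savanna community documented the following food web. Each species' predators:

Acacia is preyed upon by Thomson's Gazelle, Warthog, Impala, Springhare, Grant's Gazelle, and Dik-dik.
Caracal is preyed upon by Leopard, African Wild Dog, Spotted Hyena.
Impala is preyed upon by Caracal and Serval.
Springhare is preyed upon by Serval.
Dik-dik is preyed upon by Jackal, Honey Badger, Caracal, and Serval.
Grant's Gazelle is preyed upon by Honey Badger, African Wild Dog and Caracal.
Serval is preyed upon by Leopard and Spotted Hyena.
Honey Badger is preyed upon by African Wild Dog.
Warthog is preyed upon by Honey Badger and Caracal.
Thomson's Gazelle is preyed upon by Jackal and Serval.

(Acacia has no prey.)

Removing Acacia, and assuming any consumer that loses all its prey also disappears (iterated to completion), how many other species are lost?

Remove Acacia.
Round 1: Grant's Gazelle (all prey gone), Dik-dik (all prey gone), Springhare (all prey gone), Thomson's Gazelle (all prey gone), Warthog (all prey gone), Impala (all prey gone) → extinct.
Round 2: Serval (all prey gone), Honey Badger (all prey gone), Jackal (all prey gone), Caracal (all prey gone) → extinct.
Round 3: Spotted Hyena (all prey gone), African Wild Dog (all prey gone), Leopard (all prey gone) → extinct.
No further losses. Total secondary extinctions: 13.

13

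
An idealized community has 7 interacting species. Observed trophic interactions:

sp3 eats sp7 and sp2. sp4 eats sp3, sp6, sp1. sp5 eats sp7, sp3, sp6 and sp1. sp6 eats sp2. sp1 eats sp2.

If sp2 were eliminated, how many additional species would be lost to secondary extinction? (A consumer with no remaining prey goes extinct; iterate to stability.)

Remove sp2.
Round 1: sp6 (all prey gone), sp1 (all prey gone) → extinct.
No further losses. Total secondary extinctions: 2.

2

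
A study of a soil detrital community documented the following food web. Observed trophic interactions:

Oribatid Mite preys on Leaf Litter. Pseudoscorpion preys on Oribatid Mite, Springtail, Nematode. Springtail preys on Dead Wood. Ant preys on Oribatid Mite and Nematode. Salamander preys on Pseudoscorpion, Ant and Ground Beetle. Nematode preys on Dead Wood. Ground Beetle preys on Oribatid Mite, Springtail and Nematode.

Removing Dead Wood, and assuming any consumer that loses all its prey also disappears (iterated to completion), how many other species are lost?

Remove Dead Wood.
Round 1: Nematode (all prey gone), Springtail (all prey gone) → extinct.
No further losses. Total secondary extinctions: 2.

2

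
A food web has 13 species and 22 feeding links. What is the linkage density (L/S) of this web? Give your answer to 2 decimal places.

L/S = 1.69

There are L = 22 links among S = 13 species.
L/S = 22/13 = 1.6923 ≈ 1.69.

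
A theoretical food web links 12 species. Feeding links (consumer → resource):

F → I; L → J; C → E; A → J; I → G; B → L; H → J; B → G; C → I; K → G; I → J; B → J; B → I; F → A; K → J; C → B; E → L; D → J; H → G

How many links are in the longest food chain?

3 links

One longest chain: J → L → E → C.
It has 4 species and 3 links.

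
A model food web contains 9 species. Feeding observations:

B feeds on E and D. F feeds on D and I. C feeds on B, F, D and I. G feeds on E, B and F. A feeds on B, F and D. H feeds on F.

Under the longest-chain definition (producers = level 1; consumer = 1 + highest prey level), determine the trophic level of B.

D is a producer → level 1.
B eats D (level 1); other prey at levels: E 1 → level 2.

Trophic level 2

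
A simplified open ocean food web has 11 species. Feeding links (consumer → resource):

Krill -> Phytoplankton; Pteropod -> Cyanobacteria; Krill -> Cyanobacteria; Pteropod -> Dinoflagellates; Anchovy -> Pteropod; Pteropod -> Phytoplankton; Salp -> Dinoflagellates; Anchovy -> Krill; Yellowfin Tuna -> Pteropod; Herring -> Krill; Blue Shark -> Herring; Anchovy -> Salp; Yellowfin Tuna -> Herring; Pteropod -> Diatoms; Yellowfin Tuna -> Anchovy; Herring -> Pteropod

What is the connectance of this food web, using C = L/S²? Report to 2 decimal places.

The web has S = 11 species and L = 16 feeding links.
C = L / S² = 16 / 121 = 0.1322 ≈ 0.13.

C = 0.13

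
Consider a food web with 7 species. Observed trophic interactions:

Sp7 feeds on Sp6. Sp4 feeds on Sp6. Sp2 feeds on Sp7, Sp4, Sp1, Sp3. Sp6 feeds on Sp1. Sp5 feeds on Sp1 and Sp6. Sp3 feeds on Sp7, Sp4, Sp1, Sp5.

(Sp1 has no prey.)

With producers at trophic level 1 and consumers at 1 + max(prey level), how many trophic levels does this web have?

5

Producers (level 1): Sp1.
Sp1 → Sp6 → Sp5 → Sp3 → Sp2 gives Sp2 level 5.
No species has a prey at level 5, so no species reaches level 6.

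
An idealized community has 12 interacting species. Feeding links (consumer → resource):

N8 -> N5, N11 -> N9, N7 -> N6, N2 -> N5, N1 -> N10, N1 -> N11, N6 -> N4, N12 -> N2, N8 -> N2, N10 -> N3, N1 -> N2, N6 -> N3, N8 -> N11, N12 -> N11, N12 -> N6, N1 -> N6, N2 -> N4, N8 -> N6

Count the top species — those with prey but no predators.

4

Top species (has prey, but nothing eats it): N12, N1, N7, N8.
Count: 4.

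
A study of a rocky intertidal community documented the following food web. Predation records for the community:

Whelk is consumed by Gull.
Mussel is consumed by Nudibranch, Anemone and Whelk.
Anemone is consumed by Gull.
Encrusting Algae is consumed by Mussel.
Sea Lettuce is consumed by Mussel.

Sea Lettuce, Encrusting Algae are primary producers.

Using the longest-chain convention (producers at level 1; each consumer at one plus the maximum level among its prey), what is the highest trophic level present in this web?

Producers (level 1): Sea Lettuce, Encrusting Algae.
Sea Lettuce → Mussel → Whelk → Gull gives Gull level 4.
No species has a prey at level 4, so no species reaches level 5.

4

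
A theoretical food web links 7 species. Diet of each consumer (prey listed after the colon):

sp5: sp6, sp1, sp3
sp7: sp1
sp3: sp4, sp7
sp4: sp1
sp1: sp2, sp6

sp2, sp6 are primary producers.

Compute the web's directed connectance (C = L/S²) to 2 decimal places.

The web has S = 7 species and L = 9 feeding links.
C = L / S² = 9 / 49 = 0.1837 ≈ 0.18.

C = 0.18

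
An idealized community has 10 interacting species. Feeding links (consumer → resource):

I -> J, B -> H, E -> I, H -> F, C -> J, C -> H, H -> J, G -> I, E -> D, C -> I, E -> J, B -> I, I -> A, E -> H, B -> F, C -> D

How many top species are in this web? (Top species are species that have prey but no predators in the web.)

4

Top species (has prey, but nothing eats it): G, B, C, E.
Count: 4.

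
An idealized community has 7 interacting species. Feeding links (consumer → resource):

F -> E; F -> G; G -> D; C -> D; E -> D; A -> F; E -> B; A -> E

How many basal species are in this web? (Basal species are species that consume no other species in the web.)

Basal species (no prey listed): D, B.
Count: 2.

2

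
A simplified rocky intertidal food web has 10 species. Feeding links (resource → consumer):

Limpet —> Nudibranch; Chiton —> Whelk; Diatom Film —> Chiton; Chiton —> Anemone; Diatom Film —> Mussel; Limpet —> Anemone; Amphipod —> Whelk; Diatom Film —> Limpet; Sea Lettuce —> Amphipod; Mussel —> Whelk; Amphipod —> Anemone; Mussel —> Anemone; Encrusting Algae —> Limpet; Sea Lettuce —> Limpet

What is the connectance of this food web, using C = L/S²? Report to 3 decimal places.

The web has S = 10 species and L = 14 feeding links.
C = L / S² = 14 / 100 = 0.1400 ≈ 0.140.

C = 0.140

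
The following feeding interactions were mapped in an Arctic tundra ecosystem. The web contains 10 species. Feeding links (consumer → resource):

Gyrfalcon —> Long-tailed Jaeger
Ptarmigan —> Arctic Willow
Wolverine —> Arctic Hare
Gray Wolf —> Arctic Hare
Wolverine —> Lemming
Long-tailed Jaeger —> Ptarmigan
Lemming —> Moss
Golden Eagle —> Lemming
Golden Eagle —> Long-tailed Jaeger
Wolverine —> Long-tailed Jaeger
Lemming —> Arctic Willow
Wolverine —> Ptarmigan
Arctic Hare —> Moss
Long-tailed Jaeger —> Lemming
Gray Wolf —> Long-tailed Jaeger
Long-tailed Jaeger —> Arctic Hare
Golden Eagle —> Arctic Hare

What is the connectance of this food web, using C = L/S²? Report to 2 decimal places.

C = 0.17

The web has S = 10 species and L = 17 feeding links.
C = L / S² = 17 / 100 = 0.1700 ≈ 0.17.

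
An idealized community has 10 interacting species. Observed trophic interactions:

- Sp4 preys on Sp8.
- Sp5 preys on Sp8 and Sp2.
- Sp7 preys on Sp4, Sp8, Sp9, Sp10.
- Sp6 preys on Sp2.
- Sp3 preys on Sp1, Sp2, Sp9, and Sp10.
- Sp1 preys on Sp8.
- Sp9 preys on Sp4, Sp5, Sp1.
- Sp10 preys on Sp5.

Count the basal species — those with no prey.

Basal species (no prey listed): Sp8, Sp2.
Count: 2.

2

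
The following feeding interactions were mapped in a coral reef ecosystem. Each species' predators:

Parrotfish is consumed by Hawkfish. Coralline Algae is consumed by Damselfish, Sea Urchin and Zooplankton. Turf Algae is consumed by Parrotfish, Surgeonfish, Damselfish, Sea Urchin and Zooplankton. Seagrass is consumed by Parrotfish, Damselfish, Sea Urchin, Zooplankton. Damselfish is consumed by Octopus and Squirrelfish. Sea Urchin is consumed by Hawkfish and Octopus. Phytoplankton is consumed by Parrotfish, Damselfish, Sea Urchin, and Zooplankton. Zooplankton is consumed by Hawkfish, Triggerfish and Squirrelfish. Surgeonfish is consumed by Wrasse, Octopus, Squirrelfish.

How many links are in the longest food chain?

One longest chain: Turf Algae → Damselfish → Squirrelfish.
It has 3 species and 2 links.

2 links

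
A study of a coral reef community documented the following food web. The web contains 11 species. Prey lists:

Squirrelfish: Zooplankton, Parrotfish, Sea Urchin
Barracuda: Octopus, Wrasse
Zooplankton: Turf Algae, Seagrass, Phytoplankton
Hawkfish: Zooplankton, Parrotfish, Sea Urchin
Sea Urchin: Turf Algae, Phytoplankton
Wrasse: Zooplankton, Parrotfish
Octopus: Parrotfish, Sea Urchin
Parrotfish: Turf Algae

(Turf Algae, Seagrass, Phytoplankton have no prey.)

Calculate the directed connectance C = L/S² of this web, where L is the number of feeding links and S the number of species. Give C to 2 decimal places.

The web has S = 11 species and L = 18 feeding links.
C = L / S² = 18 / 121 = 0.1488 ≈ 0.15.

C = 0.15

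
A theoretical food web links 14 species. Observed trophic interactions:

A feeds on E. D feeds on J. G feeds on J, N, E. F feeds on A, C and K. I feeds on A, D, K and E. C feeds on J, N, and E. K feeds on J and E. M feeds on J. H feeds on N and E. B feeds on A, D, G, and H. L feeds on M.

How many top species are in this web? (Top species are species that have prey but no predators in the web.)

Top species (has prey, but nothing eats it): I, L, B, F.
Count: 4.

4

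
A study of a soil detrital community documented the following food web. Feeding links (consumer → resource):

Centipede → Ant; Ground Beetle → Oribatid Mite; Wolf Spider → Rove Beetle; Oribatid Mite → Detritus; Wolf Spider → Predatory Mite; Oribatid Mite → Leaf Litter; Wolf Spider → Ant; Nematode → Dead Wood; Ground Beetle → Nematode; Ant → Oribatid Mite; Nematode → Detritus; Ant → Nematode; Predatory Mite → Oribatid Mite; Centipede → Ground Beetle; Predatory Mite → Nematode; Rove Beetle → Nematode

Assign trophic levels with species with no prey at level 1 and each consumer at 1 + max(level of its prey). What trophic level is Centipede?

Trophic level 4

Dead Wood has no prey (basal) → level 1.
Nematode eats Dead Wood (level 1); other prey at levels: Detritus 1 → level 2.
Ant eats Nematode (level 2); other prey at levels: Oribatid Mite 2 → level 3.
Centipede eats Ant (level 3); other prey at levels: Ground Beetle 3 → level 4.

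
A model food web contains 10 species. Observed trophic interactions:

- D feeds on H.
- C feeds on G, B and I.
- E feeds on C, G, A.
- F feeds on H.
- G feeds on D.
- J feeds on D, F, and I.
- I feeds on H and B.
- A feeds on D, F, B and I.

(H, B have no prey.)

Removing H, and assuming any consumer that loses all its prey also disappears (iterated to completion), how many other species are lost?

Remove H.
Round 1: D (all prey gone), F (all prey gone) → extinct.
Round 2: G (all prey gone) → extinct.
No further losses. Total secondary extinctions: 3.

3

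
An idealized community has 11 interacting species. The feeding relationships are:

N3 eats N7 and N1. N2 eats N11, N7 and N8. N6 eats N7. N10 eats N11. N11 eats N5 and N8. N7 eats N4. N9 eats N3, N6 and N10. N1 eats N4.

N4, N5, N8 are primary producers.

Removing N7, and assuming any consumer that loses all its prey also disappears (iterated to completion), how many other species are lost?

Remove N7.
Round 1: N6 (all prey gone) → extinct.
No further losses. Total secondary extinctions: 1.

1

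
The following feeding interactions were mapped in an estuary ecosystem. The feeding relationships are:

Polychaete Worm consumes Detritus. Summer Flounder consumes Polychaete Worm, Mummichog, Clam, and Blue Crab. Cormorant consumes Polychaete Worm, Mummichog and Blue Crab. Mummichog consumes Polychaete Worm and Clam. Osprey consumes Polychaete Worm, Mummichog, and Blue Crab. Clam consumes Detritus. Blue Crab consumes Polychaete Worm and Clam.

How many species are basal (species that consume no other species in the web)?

1

Basal species (no prey listed): Detritus.
Count: 1.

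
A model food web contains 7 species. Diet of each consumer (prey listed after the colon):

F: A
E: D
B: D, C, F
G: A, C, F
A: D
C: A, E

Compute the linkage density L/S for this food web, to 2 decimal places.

L/S = 1.57

There are L = 11 links among S = 7 species.
L/S = 11/7 = 1.5714 ≈ 1.57.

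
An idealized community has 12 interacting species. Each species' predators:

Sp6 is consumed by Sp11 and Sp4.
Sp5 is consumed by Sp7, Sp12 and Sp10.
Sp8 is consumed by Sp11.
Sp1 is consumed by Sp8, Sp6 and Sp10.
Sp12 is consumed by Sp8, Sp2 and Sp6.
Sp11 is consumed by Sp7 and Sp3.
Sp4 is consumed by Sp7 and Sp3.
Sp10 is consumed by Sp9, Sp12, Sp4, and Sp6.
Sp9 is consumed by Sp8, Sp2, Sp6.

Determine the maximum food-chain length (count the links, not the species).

5 links

One longest chain: Sp1 → Sp10 → Sp12 → Sp6 → Sp11 → Sp7.
It has 6 species and 5 links.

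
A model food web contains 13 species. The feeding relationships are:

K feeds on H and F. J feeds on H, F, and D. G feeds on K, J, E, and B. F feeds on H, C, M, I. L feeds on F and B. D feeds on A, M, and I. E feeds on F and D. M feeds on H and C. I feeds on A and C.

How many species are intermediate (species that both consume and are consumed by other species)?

Intermediate species (has both prey and predators): M, I, F, D, J, K, E.
Count: 7.

7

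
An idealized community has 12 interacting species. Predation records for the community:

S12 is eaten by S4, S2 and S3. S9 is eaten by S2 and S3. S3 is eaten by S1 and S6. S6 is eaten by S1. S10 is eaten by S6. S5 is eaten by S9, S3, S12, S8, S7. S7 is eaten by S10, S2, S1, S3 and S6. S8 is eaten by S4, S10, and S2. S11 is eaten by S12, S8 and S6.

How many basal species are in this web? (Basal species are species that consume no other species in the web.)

Basal species (no prey listed): S5, S11.
Count: 2.

2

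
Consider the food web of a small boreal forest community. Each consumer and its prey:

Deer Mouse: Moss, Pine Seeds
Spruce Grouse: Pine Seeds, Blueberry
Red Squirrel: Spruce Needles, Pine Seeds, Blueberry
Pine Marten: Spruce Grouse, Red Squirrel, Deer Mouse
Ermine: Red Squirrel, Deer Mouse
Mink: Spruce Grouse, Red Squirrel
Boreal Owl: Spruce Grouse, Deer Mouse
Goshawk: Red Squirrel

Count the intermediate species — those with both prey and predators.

3

Intermediate species (has both prey and predators): Spruce Grouse, Red Squirrel, Deer Mouse.
Count: 3.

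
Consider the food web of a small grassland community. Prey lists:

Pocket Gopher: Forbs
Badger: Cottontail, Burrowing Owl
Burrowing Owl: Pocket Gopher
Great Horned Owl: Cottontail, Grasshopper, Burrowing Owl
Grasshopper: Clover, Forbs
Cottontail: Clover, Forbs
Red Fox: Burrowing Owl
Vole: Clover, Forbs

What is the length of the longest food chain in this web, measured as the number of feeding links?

3 links

One longest chain: Forbs → Pocket Gopher → Burrowing Owl → Great Horned Owl.
It has 4 species and 3 links.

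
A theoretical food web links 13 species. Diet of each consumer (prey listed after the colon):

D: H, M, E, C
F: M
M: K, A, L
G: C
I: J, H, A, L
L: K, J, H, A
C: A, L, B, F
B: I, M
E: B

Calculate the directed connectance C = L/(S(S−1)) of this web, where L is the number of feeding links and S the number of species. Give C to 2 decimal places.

The web has S = 13 species and L = 24 feeding links.
C = L / (S(S−1)) = 24 / 156 = 0.1538 ≈ 0.15.

C = 0.15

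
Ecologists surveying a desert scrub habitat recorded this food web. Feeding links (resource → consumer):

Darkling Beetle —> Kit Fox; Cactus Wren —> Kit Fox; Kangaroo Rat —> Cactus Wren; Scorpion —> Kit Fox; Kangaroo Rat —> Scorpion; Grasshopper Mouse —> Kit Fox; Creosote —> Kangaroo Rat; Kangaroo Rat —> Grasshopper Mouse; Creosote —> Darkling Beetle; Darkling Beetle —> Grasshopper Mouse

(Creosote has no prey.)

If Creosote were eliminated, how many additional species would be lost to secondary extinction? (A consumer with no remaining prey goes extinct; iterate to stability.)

Remove Creosote.
Round 1: Darkling Beetle (all prey gone), Kangaroo Rat (all prey gone) → extinct.
Round 2: Grasshopper Mouse (all prey gone), Scorpion (all prey gone), Cactus Wren (all prey gone) → extinct.
Round 3: Kit Fox (all prey gone) → extinct.
No further losses. Total secondary extinctions: 6.

6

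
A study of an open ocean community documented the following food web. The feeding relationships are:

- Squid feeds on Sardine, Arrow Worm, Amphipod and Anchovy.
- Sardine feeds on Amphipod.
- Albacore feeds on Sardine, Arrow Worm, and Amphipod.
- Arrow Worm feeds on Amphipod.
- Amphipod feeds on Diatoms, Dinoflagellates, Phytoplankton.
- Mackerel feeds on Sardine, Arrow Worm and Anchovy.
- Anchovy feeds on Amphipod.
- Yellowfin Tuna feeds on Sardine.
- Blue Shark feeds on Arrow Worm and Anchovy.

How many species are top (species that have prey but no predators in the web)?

5

Top species (has prey, but nothing eats it): Blue Shark, Mackerel, Squid, Yellowfin Tuna, Albacore.
Count: 5.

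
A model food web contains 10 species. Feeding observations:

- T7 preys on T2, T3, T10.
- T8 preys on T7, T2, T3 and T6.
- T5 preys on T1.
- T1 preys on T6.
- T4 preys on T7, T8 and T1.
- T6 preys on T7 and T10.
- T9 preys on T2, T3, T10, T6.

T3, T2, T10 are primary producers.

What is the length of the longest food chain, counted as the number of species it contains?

One longest chain: T3 → T7 → T6 → T1 → T5.
It has 5 species and 4 links.

5 species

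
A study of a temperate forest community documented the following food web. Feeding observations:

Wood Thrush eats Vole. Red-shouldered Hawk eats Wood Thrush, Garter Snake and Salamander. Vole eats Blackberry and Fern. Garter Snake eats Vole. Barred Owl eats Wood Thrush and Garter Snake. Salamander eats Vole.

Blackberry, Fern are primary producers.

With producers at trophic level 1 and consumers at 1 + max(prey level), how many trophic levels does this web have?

4

Producers (level 1): Blackberry, Fern.
Blackberry → Vole → Salamander → Red-shouldered Hawk gives Red-shouldered Hawk level 4.
No species has a prey at level 4, so no species reaches level 5.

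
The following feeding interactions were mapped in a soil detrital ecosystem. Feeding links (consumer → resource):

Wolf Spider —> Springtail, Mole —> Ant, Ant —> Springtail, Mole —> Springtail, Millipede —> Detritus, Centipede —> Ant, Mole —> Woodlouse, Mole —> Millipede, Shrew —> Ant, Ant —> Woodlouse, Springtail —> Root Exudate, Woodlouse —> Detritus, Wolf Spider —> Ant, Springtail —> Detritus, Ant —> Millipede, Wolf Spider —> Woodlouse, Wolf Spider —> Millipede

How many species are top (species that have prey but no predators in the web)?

Top species (has prey, but nothing eats it): Mole, Centipede, Wolf Spider, Shrew.
Count: 4.

4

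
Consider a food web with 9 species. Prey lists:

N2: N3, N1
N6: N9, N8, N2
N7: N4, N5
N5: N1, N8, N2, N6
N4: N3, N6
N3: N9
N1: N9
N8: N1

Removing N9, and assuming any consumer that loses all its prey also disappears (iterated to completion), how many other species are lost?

8

Remove N9.
Round 1: N3 (all prey gone), N1 (all prey gone) → extinct.
Round 2: N8 (all prey gone), N2 (all prey gone) → extinct.
Round 3: N6 (all prey gone) → extinct.
Round 4: N4 (all prey gone), N5 (all prey gone) → extinct.
Round 5: N7 (all prey gone) → extinct.
No further losses. Total secondary extinctions: 8.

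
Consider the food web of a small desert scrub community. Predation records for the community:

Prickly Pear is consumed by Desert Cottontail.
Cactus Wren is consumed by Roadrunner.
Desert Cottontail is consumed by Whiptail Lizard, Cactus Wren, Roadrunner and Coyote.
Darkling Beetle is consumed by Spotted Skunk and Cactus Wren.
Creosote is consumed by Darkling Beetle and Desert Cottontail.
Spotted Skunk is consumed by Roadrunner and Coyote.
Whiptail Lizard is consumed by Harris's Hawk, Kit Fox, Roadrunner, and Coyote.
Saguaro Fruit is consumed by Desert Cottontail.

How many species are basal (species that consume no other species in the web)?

3

Basal species (no prey listed): Saguaro Fruit, Prickly Pear, Creosote.
Count: 3.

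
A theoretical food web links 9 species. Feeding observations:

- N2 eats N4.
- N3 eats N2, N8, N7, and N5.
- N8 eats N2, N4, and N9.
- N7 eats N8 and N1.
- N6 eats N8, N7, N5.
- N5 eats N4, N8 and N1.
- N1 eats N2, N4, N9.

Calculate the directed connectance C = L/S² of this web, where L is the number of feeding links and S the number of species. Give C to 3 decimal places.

C = 0.235

The web has S = 9 species and L = 19 feeding links.
C = L / S² = 19 / 81 = 0.2346 ≈ 0.235.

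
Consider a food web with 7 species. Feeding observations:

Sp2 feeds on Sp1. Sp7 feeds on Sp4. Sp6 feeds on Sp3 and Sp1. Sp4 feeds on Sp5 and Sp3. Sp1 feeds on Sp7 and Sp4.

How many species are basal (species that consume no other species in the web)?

Basal species (no prey listed): Sp5, Sp3.
Count: 2.

2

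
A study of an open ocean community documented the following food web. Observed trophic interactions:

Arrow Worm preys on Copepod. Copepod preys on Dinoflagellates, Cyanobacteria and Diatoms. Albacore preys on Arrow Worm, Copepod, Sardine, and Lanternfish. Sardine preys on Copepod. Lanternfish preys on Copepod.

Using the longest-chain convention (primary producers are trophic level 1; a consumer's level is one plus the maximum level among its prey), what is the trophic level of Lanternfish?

Trophic level 3

Cyanobacteria is a producer → level 1.
Copepod eats Cyanobacteria (level 1); other prey at levels: Diatoms 1, Dinoflagellates 1 → level 2.
Lanternfish eats Copepod → level 3.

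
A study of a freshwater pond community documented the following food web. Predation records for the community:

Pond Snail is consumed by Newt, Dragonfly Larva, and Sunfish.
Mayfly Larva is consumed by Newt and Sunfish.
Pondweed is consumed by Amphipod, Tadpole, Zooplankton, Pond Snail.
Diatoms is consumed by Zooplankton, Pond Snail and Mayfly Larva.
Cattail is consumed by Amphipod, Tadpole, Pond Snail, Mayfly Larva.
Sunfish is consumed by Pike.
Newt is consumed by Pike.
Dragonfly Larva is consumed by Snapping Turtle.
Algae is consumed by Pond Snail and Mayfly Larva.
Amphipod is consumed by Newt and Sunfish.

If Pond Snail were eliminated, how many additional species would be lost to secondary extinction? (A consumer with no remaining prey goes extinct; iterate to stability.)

Remove Pond Snail.
Round 1: Dragonfly Larva (all prey gone) → extinct.
Round 2: Snapping Turtle (all prey gone) → extinct.
No further losses. Total secondary extinctions: 2.

2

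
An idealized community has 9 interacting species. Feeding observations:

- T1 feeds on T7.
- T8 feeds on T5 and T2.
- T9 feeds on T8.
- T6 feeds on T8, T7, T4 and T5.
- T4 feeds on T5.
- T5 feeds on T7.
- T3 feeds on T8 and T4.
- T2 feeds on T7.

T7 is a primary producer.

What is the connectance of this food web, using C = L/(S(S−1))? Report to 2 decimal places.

The web has S = 9 species and L = 13 feeding links.
C = L / (S(S−1)) = 13 / 72 = 0.1806 ≈ 0.18.

C = 0.18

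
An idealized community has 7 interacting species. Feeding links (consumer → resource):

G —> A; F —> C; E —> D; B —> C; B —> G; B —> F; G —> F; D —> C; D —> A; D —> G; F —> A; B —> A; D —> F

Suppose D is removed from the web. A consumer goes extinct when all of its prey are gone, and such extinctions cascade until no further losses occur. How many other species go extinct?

1

Remove D.
Round 1: E (all prey gone) → extinct.
No further losses. Total secondary extinctions: 1.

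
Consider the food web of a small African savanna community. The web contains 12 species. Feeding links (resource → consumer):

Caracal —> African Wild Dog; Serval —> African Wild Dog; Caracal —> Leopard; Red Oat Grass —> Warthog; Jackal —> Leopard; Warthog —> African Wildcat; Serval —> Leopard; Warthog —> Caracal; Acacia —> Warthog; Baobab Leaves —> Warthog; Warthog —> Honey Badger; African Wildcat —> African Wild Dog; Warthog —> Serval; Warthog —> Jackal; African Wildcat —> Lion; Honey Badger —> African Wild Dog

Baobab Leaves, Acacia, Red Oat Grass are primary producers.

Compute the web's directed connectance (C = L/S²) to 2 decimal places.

C = 0.11

The web has S = 12 species and L = 16 feeding links.
C = L / S² = 16 / 144 = 0.1111 ≈ 0.11.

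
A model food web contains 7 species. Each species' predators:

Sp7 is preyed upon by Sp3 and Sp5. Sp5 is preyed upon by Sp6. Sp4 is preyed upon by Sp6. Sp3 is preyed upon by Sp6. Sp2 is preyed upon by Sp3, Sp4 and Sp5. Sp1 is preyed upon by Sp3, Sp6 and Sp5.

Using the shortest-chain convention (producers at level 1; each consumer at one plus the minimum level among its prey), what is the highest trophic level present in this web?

Producers (level 1): Sp2, Sp1, Sp7.
Following each consumer down to its lowest-level prey: Sp1 → Sp6 (levels 1 through 2).
All prey of Sp6 (Sp1 1, Sp5 2, Sp4 2, Sp3 2) are at level 1 or above, so Sp6 is at level 1 + 1 = 2.
Every consumer has at least one prey at level 1 or below, so none exceeds level 2.

2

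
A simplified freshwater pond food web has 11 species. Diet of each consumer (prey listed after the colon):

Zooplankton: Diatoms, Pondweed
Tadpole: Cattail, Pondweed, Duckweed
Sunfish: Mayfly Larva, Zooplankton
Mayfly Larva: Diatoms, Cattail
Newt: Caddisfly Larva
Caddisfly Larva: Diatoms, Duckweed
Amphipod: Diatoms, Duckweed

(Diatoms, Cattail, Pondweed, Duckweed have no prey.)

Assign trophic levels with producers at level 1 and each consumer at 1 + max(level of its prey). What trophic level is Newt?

Trophic level 3

Diatoms is a producer → level 1.
Caddisfly Larva eats Diatoms (level 1); other prey at levels: Duckweed 1 → level 2.
Newt eats Caddisfly Larva → level 3.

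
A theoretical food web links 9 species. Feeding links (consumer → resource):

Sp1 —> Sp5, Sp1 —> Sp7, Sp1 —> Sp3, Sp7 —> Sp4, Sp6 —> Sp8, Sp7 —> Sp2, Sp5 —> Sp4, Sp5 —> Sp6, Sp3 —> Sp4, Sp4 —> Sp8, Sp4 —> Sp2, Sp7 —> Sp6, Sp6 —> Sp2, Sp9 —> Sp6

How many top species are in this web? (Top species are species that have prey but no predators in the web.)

Top species (has prey, but nothing eats it): Sp9, Sp1.
Count: 2.

2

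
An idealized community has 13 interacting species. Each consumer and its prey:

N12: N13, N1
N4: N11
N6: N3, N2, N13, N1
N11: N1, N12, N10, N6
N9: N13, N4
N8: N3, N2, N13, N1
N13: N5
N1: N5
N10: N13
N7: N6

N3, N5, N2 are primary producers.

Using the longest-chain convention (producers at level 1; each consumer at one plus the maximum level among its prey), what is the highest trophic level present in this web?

6

Producers (level 1): N3, N5, N2.
N5 → N13 → N6 → N11 → N4 → N9 gives N9 level 6.
No species has a prey at level 6, so no species reaches level 7.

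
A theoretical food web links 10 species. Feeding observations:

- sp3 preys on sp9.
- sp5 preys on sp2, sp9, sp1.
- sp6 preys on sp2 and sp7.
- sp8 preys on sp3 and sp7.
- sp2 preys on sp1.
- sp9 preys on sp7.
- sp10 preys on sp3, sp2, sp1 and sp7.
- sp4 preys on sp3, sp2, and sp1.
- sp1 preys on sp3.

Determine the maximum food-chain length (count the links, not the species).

5 links

One longest chain: sp7 → sp9 → sp3 → sp1 → sp2 → sp6.
It has 6 species and 5 links.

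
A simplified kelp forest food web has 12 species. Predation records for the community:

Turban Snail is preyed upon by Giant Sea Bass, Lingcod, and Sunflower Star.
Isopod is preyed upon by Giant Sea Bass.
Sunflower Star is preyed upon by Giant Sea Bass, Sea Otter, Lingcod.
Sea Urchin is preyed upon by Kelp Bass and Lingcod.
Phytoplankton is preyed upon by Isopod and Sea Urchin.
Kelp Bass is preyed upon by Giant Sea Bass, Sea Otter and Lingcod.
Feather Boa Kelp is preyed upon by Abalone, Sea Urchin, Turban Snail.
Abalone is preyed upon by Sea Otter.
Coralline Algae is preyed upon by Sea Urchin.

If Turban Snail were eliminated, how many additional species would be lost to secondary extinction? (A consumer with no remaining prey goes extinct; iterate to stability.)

Remove Turban Snail.
Round 1: Sunflower Star (all prey gone) → extinct.
No further losses. Total secondary extinctions: 1.

1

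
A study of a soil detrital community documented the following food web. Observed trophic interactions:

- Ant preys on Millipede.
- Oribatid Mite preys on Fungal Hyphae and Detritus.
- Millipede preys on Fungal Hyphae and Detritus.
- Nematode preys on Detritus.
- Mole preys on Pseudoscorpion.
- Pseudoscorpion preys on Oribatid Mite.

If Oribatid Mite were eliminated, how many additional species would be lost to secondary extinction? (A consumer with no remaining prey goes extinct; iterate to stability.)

Remove Oribatid Mite.
Round 1: Pseudoscorpion (all prey gone) → extinct.
Round 2: Mole (all prey gone) → extinct.
No further losses. Total secondary extinctions: 2.

2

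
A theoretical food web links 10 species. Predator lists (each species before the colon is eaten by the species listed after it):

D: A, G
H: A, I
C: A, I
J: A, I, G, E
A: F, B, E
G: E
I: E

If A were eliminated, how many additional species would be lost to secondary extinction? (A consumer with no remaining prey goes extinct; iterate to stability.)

2

Remove A.
Round 1: F (all prey gone), B (all prey gone) → extinct.
No further losses. Total secondary extinctions: 2.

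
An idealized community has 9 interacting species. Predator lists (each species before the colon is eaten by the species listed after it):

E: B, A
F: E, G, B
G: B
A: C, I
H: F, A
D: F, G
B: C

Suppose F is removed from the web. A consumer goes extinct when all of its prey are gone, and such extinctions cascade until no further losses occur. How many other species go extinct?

1

Remove F.
Round 1: E (all prey gone) → extinct.
No further losses. Total secondary extinctions: 1.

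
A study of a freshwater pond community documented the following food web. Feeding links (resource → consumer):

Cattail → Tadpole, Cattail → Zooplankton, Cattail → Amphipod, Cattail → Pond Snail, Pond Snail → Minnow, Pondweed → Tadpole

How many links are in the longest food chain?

One longest chain: Cattail → Pond Snail → Minnow.
It has 3 species and 2 links.

2 links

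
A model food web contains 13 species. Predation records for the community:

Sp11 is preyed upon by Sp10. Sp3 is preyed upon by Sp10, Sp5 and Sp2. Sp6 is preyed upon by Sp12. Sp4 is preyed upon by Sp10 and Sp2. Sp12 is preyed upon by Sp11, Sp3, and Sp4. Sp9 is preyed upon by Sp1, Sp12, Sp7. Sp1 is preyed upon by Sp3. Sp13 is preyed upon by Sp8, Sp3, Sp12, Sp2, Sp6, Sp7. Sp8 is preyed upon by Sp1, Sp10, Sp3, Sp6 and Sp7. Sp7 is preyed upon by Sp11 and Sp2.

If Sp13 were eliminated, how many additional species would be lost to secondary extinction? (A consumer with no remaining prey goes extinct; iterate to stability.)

2

Remove Sp13.
Round 1: Sp8 (all prey gone) → extinct.
Round 2: Sp6 (all prey gone) → extinct.
No further losses. Total secondary extinctions: 2.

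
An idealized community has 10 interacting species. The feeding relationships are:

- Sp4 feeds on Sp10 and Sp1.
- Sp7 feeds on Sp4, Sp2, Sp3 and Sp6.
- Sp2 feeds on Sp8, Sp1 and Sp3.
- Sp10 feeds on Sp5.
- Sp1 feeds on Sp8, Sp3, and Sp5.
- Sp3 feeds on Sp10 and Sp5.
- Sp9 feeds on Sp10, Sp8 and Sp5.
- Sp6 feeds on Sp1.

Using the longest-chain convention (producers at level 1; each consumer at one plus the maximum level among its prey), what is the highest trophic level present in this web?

6

Producers (level 1): Sp5, Sp8.
Sp5 → Sp10 → Sp3 → Sp1 → Sp6 → Sp7 gives Sp7 level 6.
No species has a prey at level 6, so no species reaches level 7.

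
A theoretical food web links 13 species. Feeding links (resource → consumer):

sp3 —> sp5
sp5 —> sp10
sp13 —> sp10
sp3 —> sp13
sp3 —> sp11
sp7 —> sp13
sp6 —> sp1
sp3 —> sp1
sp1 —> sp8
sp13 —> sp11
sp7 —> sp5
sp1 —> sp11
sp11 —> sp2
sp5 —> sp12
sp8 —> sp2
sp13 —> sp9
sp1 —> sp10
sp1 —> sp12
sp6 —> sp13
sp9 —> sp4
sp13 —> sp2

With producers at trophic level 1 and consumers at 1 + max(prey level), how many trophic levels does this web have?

Producers (level 1): sp7, sp3, sp6.
sp7 → sp13 → sp9 → sp4 gives sp4 level 4.
No species has a prey at level 4, so no species reaches level 5.

4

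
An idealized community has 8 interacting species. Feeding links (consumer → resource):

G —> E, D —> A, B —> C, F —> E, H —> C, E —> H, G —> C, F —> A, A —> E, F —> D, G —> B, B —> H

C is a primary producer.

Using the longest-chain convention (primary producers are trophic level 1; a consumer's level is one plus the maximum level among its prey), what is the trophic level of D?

Trophic level 5

C is a producer → level 1.
H eats C → level 2.
E eats H → level 3.
A eats E → level 4.
D eats A → level 5.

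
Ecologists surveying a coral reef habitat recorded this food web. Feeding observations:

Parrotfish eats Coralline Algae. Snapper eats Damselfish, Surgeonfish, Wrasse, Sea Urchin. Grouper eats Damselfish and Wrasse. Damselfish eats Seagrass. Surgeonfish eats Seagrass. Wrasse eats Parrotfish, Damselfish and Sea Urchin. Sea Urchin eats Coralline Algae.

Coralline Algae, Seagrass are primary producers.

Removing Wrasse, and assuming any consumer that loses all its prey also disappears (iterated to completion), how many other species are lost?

Remove Wrasse.
Every predator of it retains at least one other prey: Grouper still has Damselfish; Snapper still has Surgeonfish, Sea Urchin, Damselfish.
No consumer loses all prey, so no secondary extinctions occur.

0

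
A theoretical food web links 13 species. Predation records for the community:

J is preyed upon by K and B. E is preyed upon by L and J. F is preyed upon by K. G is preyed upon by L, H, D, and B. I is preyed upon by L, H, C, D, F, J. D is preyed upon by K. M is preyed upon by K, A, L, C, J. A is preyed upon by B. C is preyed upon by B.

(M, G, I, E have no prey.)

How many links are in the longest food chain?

2 links

One longest chain: M → C → B.
It has 3 species and 2 links.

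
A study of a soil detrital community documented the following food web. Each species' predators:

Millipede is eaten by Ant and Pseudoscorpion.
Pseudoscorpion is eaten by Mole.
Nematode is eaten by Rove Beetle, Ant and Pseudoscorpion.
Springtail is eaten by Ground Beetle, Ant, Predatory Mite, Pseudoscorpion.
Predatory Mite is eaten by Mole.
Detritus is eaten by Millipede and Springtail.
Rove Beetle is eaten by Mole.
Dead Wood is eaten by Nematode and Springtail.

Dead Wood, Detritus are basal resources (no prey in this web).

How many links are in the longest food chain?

One longest chain: Dead Wood → Springtail → Predatory Mite → Mole.
It has 4 species and 3 links.

3 links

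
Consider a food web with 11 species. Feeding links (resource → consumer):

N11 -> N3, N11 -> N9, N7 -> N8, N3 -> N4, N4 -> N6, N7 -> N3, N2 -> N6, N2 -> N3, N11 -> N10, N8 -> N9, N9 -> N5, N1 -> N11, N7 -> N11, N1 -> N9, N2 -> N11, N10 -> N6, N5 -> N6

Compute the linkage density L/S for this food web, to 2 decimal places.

L/S = 1.55

There are L = 17 links among S = 11 species.
L/S = 17/11 = 1.5455 ≈ 1.55.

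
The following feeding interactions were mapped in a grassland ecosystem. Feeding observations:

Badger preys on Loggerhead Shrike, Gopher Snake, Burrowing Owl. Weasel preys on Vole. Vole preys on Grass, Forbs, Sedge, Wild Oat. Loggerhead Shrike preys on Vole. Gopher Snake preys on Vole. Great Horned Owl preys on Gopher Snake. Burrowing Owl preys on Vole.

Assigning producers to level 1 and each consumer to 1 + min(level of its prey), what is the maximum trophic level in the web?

4

Producers (level 1): Wild Oat, Forbs, Sedge, Grass.
Following each consumer down to its lowest-level prey: Wild Oat → Vole → Loggerhead Shrike → Badger (levels 1 through 4).
All prey of Badger (Loggerhead Shrike 3, Burrowing Owl 3, Gopher Snake 3) are at level 3 or above, so Badger is at level 1 + 3 = 4.
Every consumer has at least one prey at level 3 or below, so none exceeds level 4.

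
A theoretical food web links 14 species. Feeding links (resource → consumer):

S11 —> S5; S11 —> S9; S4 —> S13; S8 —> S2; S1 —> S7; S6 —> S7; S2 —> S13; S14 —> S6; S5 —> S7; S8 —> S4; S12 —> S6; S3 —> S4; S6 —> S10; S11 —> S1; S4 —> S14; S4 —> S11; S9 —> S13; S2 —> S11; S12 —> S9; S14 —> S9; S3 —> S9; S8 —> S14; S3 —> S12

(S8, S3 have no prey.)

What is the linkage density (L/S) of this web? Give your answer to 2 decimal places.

L/S = 1.64

There are L = 23 links among S = 14 species.
L/S = 23/14 = 1.6429 ≈ 1.64.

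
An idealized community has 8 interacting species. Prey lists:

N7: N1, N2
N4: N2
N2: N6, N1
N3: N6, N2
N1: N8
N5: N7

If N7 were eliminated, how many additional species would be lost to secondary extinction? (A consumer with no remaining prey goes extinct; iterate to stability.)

Remove N7.
Round 1: N5 (all prey gone) → extinct.
No further losses. Total secondary extinctions: 1.

1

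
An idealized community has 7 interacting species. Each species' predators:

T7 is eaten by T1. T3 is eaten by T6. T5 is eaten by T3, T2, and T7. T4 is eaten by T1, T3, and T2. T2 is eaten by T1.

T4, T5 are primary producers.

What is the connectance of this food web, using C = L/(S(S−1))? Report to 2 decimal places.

The web has S = 7 species and L = 9 feeding links.
C = L / (S(S−1)) = 9 / 42 = 0.2143 ≈ 0.21.

C = 0.21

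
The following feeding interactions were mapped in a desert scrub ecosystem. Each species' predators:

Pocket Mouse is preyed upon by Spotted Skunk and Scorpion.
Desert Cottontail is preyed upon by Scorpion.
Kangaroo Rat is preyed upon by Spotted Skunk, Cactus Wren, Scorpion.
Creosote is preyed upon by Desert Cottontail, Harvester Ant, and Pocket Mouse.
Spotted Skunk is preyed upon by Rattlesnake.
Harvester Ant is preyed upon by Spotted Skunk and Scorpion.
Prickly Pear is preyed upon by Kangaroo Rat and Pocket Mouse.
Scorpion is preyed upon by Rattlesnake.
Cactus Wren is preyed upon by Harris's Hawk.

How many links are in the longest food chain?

One longest chain: Prickly Pear → Kangaroo Rat → Spotted Skunk → Rattlesnake.
It has 4 species and 3 links.

3 links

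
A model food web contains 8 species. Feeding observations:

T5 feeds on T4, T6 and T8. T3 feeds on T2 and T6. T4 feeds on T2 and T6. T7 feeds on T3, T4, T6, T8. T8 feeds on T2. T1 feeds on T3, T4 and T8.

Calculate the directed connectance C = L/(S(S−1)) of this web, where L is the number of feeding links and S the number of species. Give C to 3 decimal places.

C = 0.268

The web has S = 8 species and L = 15 feeding links.
C = L / (S(S−1)) = 15 / 56 = 0.2679 ≈ 0.268.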